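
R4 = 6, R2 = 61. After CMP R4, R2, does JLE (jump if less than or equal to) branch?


Trace:
  R4 = 6, R2 = 61
  CMP R4, R2  → compares 6 vs 61
  JLE checks: is 6 less than or equal to 61?
  6 < 61, so condition is true
Branch taken: Yes

Yes


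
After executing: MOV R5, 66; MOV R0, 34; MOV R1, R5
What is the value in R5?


Register state trace:
  MOV R5, 66  → R5 = 66
  MOV R0, 34  → R0 = 34
  MOV R1, R5  → R1 = 66
Final: R5 = 66

66


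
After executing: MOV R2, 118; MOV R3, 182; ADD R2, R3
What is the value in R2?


Register state trace:
  MOV R2, 118  → R2 = 118
  MOV R3, 182  → R3 = 182
  ADD R2, R3  → R2 = 118 + 182 = 300
Final: R2 = 300

300


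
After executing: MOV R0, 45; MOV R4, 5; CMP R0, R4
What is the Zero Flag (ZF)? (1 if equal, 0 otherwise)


Register state trace:
  MOV R0, 45  → R0 = 45
  MOV R4, 5  → R4 = 5
  CMP R0, R4  → computes 45 - 5 = 40
  Result is nonzero, so values are not equal
ZF = 0

0


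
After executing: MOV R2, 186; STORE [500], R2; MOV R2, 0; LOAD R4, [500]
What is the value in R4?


Register and memory trace:
  MOV R2, 186  → R2 = 186
  STORE [500], R2  → mem[500] = 186
  MOV R2, 0  → R2 = 0
  LOAD R4, [500]  → R4 = mem[500] = 186
Final: R4 = 186

186


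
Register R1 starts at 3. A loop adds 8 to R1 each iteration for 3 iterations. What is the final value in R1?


Starting value: R1 = 3
  Iter 1: R1 = 3 + 8 = 11
  Iter 2: R1 = 11 + 8 = 19
  Iter 3: R1 = 19 + 8 = 27
Final: R1 = 27

27


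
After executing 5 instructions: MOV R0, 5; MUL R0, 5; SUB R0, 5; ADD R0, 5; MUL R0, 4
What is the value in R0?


Register state trace:
  MOV R0, 5  → R0 = 5
  MUL R0, 5  → R0 = 5 * 5 = 25
  SUB R0, 5  → R0 = 25 - 5 = 20
  ADD R0, 5  → R0 = 20 + 5 = 25
  MUL R0, 4  → R0 = 25 * 4 = 100
Final: R0 = 100

100


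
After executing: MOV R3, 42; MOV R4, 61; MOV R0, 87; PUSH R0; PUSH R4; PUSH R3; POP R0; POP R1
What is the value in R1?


Stack trace (top is rightmost):
  MOV R3, 42  → R3 = 42
  MOV R4, 61  → R4 = 61
  MOV R0, 87  → R0 = 87
  PUSH R0  → stack: [87]
  PUSH R4  → stack: [87, 61]
  PUSH R3  → stack: [87, 61, 42]
  POP R0  → R0 = 42, stack: [87, 61]
  POP R1  → R1 = 61, stack: [87]
Final: R1 = 61

61


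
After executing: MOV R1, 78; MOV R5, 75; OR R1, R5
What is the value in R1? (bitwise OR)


Register state trace:
  MOV R1, 78  → R1 = 78 (0b01001110)
  MOV R5, 75  → R5 = 75 (0b01001011)
  OR R1, R5   → R1 = 78 OR 75 = 79 (0b01001111)
Final: R1 = 79

79


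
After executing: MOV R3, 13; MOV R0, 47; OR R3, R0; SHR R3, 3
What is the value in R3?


Register state trace:
  MOV R3, 13  → R3 = 13 (0b00001101)
  MOV R0, 47  → R0 = 47 (0b00101111)
  OR R3, R0  → R3 = 13 OR 47 = 47 (0b00101111)
  SHR R3, 3  → R3 = 47 >> 3 = 5
Final: R3 = 5

5


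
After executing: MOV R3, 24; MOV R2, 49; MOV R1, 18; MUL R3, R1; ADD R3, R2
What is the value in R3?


Register state trace:
  MOV R3, 24  → R3 = 24
  MOV R2, 49  → R2 = 49
  MOV R1, 18  → R1 = 18
  MUL R3, R1  → R3 = 24 * 18 = 432
  ADD R3, R2  → R3 = 432 + 49 = 481
Final: R3 = 481

481


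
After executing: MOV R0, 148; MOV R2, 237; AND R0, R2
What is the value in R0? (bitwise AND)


Register state trace:
  MOV R0, 148  → R0 = 148 (0b10010100)
  MOV R2, 237  → R2 = 237 (0b11101101)
  AND R0, R2  → R0 = 148 AND 237 = 132 (0b10000100)
Final: R0 = 132

132


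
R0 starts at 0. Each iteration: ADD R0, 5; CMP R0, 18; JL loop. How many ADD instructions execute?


Loop trace (R0 starts at 0, target 18, step 5):
  ADD #1: R0 = 0 + 5 = 5  → 5 < 18, loop
  ADD #2: R0 = 5 + 5 = 10  → 10 < 18, loop
  ADD #3: R0 = 10 + 5 = 15  → 15 < 18, loop
  ADD #4: R0 = 15 + 5 = 20  → 20 >= 18, exit
Total ADD instructions: 4

4


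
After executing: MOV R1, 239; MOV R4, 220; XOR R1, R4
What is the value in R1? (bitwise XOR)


Register state trace:
  MOV R1, 239  → R1 = 239 (0b11101111)
  MOV R4, 220  → R4 = 220 (0b11011100)
  XOR R1, R4  → R1 = 239 XOR 220 = 51 (0b00110011)
Final: R1 = 51

51


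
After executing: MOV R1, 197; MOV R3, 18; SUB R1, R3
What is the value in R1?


Register state trace:
  MOV R1, 197  → R1 = 197
  MOV R3, 18  → R3 = 18
  SUB R1, R3  → R1 = 197 - 18 = 179
Final: R1 = 179

179


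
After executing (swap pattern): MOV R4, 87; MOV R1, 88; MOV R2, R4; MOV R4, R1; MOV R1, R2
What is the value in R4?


Register state trace (swap pattern):
  MOV R4, 87  → R4 = 87
  MOV R1, 88  → R1 = 88
  MOV R2, R4  → R2 = 87  (save R4)
  MOV R4, R1  → R4 = 88  (R4 gets R1's value)
  MOV R1, R2  → R1 = 87  (R1 gets saved value)
Final: R4 = 88

88


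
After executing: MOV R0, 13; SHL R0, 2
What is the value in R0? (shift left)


Register state trace:
  MOV R0, 13  → R0 = 13
  SHL R0, 2  → R0 = 13 << 2 = 13 * 2^2 = 52
Final: R0 = 52

52


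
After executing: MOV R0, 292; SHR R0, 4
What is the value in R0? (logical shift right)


Register state trace:
  MOV R0, 292  → R0 = 292
  SHR R0, 4  → R0 = 292 >> 4 = 292 // 2^4 = 18
Final: R0 = 18

18


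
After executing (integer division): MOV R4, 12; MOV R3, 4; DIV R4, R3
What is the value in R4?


Register state trace:
  MOV R4, 12  → R4 = 12
  MOV R3, 4  → R3 = 4
  DIV R4, R3  → R4 = 12 // 4 = 3
Final: R4 = 3

3


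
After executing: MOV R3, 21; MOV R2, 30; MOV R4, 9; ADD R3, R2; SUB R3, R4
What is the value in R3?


Register state trace:
  MOV R3, 21  → R3 = 21
  MOV R2, 30  → R2 = 30
  MOV R4, 9  → R4 = 9
  ADD R3, R2  → R3 = 21 + 30 = 51
  SUB R3, R4  → R3 = 51 - 9 = 42
Final: R3 = 42

42


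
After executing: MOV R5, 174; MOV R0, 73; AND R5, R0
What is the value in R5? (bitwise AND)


Register state trace:
  MOV R5, 174  → R5 = 174 (0b10101110)
  MOV R0, 73  → R0 = 73 (0b01001001)
  AND R5, R0  → R5 = 174 AND 73 = 8 (0b00001000)
Final: R5 = 8

8


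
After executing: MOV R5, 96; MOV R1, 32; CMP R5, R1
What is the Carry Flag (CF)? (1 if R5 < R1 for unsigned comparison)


Register state trace:
  MOV R5, 96  → R5 = 96
  MOV R1, 32  → R1 = 32
  CMP R5, R1  → unsigned 96 - 32: no borrow
  96 >= 32, so CF = 0
CF = 0

0


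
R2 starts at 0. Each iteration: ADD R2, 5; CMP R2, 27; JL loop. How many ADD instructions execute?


Loop trace (R2 starts at 0, target 27, step 5):
  ADD #1: R2 = 0 + 5 = 5  → 5 < 27, loop
  ADD #2: R2 = 5 + 5 = 10  → 10 < 27, loop
  ADD #3: R2 = 10 + 5 = 15  → 15 < 27, loop
  ADD #4: R2 = 15 + 5 = 20  → 20 < 27, loop
  ADD #5: R2 = 20 + 5 = 25  → 25 < 27, loop
  ADD #6: R2 = 25 + 5 = 30  → 30 >= 27, exit
Total ADD instructions: 6

6


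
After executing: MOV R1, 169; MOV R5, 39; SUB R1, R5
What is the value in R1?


Register state trace:
  MOV R1, 169  → R1 = 169
  MOV R5, 39  → R5 = 39
  SUB R1, R5  → R1 = 169 - 39 = 130
Final: R1 = 130

130


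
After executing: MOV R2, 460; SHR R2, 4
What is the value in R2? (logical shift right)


Register state trace:
  MOV R2, 460  → R2 = 460
  SHR R2, 4  → R2 = 460 >> 4 = 460 // 2^4 = 28
Final: R2 = 28

28


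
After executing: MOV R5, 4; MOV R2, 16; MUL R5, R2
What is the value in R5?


Register state trace:
  MOV R5, 4  → R5 = 4
  MOV R2, 16  → R2 = 16
  MUL R5, R2  → R5 = 4 * 16 = 64
Final: R5 = 64

64


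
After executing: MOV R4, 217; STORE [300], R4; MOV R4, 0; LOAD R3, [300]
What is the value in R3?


Register and memory trace:
  MOV R4, 217  → R4 = 217
  STORE [300], R4  → mem[300] = 217
  MOV R4, 0  → R4 = 0
  LOAD R3, [300]  → R3 = mem[300] = 217
Final: R3 = 217

217


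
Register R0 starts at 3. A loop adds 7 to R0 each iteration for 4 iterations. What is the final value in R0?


Starting value: R0 = 3
  Iter 1: R0 = 3 + 7 = 10
  Iter 2: R0 = 10 + 7 = 17
  Iter 3: R0 = 17 + 7 = 24
  Iter 4: R0 = 24 + 7 = 31
Final: R0 = 31

31


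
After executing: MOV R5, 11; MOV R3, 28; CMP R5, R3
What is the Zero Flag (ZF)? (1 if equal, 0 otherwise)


Register state trace:
  MOV R5, 11  → R5 = 11
  MOV R3, 28  → R3 = 28
  CMP R5, R3  → computes 11 - 28 = -17
  Result is nonzero, so values are not equal
ZF = 0

0


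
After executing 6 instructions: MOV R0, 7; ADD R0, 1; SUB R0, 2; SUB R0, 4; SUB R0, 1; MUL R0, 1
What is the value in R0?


Register state trace:
  MOV R0, 7  → R0 = 7
  ADD R0, 1  → R0 = 7 + 1 = 8
  SUB R0, 2  → R0 = 8 - 2 = 6
  SUB R0, 4  → R0 = 6 - 4 = 2
  SUB R0, 1  → R0 = 2 - 1 = 1
  MUL R0, 1  → R0 = 1 * 1 = 1
Final: R0 = 1

1


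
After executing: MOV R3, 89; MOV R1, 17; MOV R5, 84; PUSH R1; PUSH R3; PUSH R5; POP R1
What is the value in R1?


Stack trace (top is rightmost):
  MOV R3, 89  → R3 = 89
  MOV R1, 17  → R1 = 17
  MOV R5, 84  → R5 = 84
  PUSH R1  → stack: [17]
  PUSH R3  → stack: [17, 89]
  PUSH R5  → stack: [17, 89, 84]
  POP R1  → R1 = 84, stack: [17, 89]
Final: R1 = 84

84


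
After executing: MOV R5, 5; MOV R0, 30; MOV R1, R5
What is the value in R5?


Register state trace:
  MOV R5, 5  → R5 = 5
  MOV R0, 30  → R0 = 30
  MOV R1, R5  → R1 = 5
Final: R5 = 5

5


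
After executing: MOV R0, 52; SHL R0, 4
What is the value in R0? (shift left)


Register state trace:
  MOV R0, 52  → R0 = 52
  SHL R0, 4  → R0 = 52 << 4 = 52 * 2^4 = 832
Final: R0 = 832

832


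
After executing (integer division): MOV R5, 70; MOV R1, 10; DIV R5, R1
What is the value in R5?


Register state trace:
  MOV R5, 70  → R5 = 70
  MOV R1, 10  → R1 = 10
  DIV R5, R1  → R5 = 70 // 10 = 7
Final: R5 = 7

7


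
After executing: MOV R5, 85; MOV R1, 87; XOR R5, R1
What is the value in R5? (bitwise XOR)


Register state trace:
  MOV R5, 85  → R5 = 85 (0b01010101)
  MOV R1, 87  → R1 = 87 (0b01010111)
  XOR R5, R1  → R5 = 85 XOR 87 = 2 (0b00000010)
Final: R5 = 2

2


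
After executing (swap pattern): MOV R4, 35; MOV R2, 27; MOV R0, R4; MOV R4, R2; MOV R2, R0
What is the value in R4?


Register state trace (swap pattern):
  MOV R4, 35  → R4 = 35
  MOV R2, 27  → R2 = 27
  MOV R0, R4  → R0 = 35  (save R4)
  MOV R4, R2  → R4 = 27  (R4 gets R2's value)
  MOV R2, R0  → R2 = 35  (R2 gets saved value)
Final: R4 = 27

27


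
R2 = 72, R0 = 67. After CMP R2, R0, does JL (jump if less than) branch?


Trace:
  R2 = 72, R0 = 67
  CMP R2, R0  → compares 72 vs 67
  JL checks: is 72 less than 67?
  72 > 67, so condition is false
Branch taken: No

No


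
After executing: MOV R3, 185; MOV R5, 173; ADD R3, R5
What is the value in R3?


Register state trace:
  MOV R3, 185  → R3 = 185
  MOV R5, 173  → R5 = 173
  ADD R3, R5  → R3 = 185 + 173 = 358
Final: R3 = 358

358


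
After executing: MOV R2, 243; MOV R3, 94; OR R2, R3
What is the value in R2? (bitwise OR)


Register state trace:
  MOV R2, 243  → R2 = 243 (0b11110011)
  MOV R3, 94  → R3 = 94 (0b01011110)
  OR R2, R3   → R2 = 243 OR 94 = 255 (0b11111111)
Final: R2 = 255

255


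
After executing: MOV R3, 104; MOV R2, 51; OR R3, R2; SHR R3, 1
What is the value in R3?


Register state trace:
  MOV R3, 104  → R3 = 104 (0b01101000)
  MOV R2, 51  → R2 = 51 (0b00110011)
  OR R3, R2  → R3 = 104 OR 51 = 123 (0b01111011)
  SHR R3, 1  → R3 = 123 >> 1 = 61
Final: R3 = 61

61


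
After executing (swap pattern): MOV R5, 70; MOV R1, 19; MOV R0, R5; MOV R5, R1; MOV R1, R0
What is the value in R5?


Register state trace (swap pattern):
  MOV R5, 70  → R5 = 70
  MOV R1, 19  → R1 = 19
  MOV R0, R5  → R0 = 70  (save R5)
  MOV R5, R1  → R5 = 19  (R5 gets R1's value)
  MOV R1, R0  → R1 = 70  (R1 gets saved value)
Final: R5 = 19

19


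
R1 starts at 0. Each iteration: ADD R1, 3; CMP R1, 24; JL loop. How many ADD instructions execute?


Loop trace (R1 starts at 0, target 24, step 3):
  ADD #1: R1 = 0 + 3 = 3  → 3 < 24, loop
  ADD #2: R1 = 3 + 3 = 6  → 6 < 24, loop
  ADD #3: R1 = 6 + 3 = 9  → 9 < 24, loop
  ADD #4: R1 = 9 + 3 = 12  → 12 < 24, loop
  ADD #5: R1 = 12 + 3 = 15  → 15 < 24, loop
  ADD #6: R1 = 15 + 3 = 18  → 18 < 24, loop
  ADD #7: R1 = 18 + 3 = 21  → 21 < 24, loop
  ADD #8: R1 = 21 + 3 = 24  → 24 >= 24, exit
Total ADD instructions: 8

8


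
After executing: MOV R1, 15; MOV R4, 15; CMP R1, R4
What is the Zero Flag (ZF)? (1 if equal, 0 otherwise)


Register state trace:
  MOV R1, 15  → R1 = 15
  MOV R4, 15  → R4 = 15
  CMP R1, R4  → computes 15 - 15 = 0
  Result is zero, so values are equal
ZF = 1

1


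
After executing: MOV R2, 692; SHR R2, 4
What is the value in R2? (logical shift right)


Register state trace:
  MOV R2, 692  → R2 = 692
  SHR R2, 4  → R2 = 692 >> 4 = 692 // 2^4 = 43
Final: R2 = 43

43


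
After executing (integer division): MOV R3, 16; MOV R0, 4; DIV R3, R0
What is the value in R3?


Register state trace:
  MOV R3, 16  → R3 = 16
  MOV R0, 4  → R0 = 4
  DIV R3, R0  → R3 = 16 // 4 = 4
Final: R3 = 4

4


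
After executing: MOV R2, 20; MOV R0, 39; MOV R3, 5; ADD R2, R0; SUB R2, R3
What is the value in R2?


Register state trace:
  MOV R2, 20  → R2 = 20
  MOV R0, 39  → R0 = 39
  MOV R3, 5  → R3 = 5
  ADD R2, R0  → R2 = 20 + 39 = 59
  SUB R2, R3  → R2 = 59 - 5 = 54
Final: R2 = 54

54


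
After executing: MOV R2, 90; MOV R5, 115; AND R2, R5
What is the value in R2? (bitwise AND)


Register state trace:
  MOV R2, 90  → R2 = 90 (0b01011010)
  MOV R5, 115  → R5 = 115 (0b01110011)
  AND R2, R5  → R2 = 90 AND 115 = 82 (0b01010010)
Final: R2 = 82

82


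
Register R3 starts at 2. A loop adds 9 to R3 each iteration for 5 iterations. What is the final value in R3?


Starting value: R3 = 2
  Iter 1: R3 = 2 + 9 = 11
  Iter 2: R3 = 11 + 9 = 20
  Iter 3: R3 = 20 + 9 = 29
  Iter 4: R3 = 29 + 9 = 38
  Iter 5: R3 = 38 + 9 = 47
Final: R3 = 47

47


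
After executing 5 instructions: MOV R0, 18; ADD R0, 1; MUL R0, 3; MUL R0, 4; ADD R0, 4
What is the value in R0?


Register state trace:
  MOV R0, 18  → R0 = 18
  ADD R0, 1  → R0 = 18 + 1 = 19
  MUL R0, 3  → R0 = 19 * 3 = 57
  MUL R0, 4  → R0 = 57 * 4 = 228
  ADD R0, 4  → R0 = 228 + 4 = 232
Final: R0 = 232

232


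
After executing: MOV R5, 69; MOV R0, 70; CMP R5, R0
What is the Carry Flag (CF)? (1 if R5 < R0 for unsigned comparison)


Register state trace:
  MOV R5, 69  → R5 = 69
  MOV R0, 70  → R0 = 70
  CMP R5, R0  → unsigned 69 - 70: borrow occurs
  69 < 70, so CF = 1
CF = 1

1


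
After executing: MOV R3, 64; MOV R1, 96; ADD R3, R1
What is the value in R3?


Register state trace:
  MOV R3, 64  → R3 = 64
  MOV R1, 96  → R1 = 96
  ADD R3, R1  → R3 = 64 + 96 = 160
Final: R3 = 160

160


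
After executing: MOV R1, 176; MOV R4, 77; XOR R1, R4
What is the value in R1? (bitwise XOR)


Register state trace:
  MOV R1, 176  → R1 = 176 (0b10110000)
  MOV R4, 77  → R4 = 77 (0b01001101)
  XOR R1, R4  → R1 = 176 XOR 77 = 253 (0b11111101)
Final: R1 = 253

253


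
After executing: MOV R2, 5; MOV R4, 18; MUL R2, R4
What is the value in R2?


Register state trace:
  MOV R2, 5  → R2 = 5
  MOV R4, 18  → R4 = 18
  MUL R2, R4  → R2 = 5 * 18 = 90
Final: R2 = 90

90


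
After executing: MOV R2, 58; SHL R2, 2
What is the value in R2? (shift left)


Register state trace:
  MOV R2, 58  → R2 = 58
  SHL R2, 2  → R2 = 58 << 2 = 58 * 2^2 = 232
Final: R2 = 232

232


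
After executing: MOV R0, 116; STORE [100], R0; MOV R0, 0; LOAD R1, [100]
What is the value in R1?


Register and memory trace:
  MOV R0, 116  → R0 = 116
  STORE [100], R0  → mem[100] = 116
  MOV R0, 0  → R0 = 0
  LOAD R1, [100]  → R1 = mem[100] = 116
Final: R1 = 116

116


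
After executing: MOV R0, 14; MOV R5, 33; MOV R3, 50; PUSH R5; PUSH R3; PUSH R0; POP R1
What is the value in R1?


Stack trace (top is rightmost):
  MOV R0, 14  → R0 = 14
  MOV R5, 33  → R5 = 33
  MOV R3, 50  → R3 = 50
  PUSH R5  → stack: [33]
  PUSH R3  → stack: [33, 50]
  PUSH R0  → stack: [33, 50, 14]
  POP R1  → R1 = 14, stack: [33, 50]
Final: R1 = 14

14


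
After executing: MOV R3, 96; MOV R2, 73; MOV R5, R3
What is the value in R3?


Register state trace:
  MOV R3, 96  → R3 = 96
  MOV R2, 73  → R2 = 73
  MOV R5, R3  → R5 = 96
Final: R3 = 96

96


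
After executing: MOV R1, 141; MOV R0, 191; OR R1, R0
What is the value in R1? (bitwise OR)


Register state trace:
  MOV R1, 141  → R1 = 141 (0b10001101)
  MOV R0, 191  → R0 = 191 (0b10111111)
  OR R1, R0   → R1 = 141 OR 191 = 191 (0b10111111)
Final: R1 = 191

191


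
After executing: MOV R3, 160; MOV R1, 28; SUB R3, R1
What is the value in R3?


Register state trace:
  MOV R3, 160  → R3 = 160
  MOV R1, 28  → R1 = 28
  SUB R3, R1  → R3 = 160 - 28 = 132
Final: R3 = 132

132


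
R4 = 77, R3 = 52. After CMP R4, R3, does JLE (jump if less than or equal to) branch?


Trace:
  R4 = 77, R3 = 52
  CMP R4, R3  → compares 77 vs 52
  JLE checks: is 77 less than or equal to 52?
  77 > 52, so condition is false
Branch taken: No

No


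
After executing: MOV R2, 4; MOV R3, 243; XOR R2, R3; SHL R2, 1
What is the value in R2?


Register state trace:
  MOV R2, 4  → R2 = 4 (0b00000100)
  MOV R3, 243  → R3 = 243 (0b11110011)
  XOR R2, R3  → R2 = 4 XOR 243 = 247 (0b11110111)
  SHL R2, 1  → R2 = 247 << 1 = 494
Final: R2 = 494

494


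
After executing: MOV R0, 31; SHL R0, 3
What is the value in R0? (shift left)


Register state trace:
  MOV R0, 31  → R0 = 31
  SHL R0, 3  → R0 = 31 << 3 = 31 * 2^3 = 248
Final: R0 = 248

248


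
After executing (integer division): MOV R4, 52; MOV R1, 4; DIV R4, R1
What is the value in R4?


Register state trace:
  MOV R4, 52  → R4 = 52
  MOV R1, 4  → R1 = 4
  DIV R4, R1  → R4 = 52 // 4 = 13
Final: R4 = 13

13


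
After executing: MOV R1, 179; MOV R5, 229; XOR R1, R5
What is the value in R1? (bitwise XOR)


Register state trace:
  MOV R1, 179  → R1 = 179 (0b10110011)
  MOV R5, 229  → R5 = 229 (0b11100101)
  XOR R1, R5  → R1 = 179 XOR 229 = 86 (0b01010110)
Final: R1 = 86

86


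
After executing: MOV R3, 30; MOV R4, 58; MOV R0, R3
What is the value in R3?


Register state trace:
  MOV R3, 30  → R3 = 30
  MOV R4, 58  → R4 = 58
  MOV R0, R3  → R0 = 30
Final: R3 = 30

30


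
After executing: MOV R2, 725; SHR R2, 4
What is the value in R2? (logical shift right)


Register state trace:
  MOV R2, 725  → R2 = 725
  SHR R2, 4  → R2 = 725 >> 4 = 725 // 2^4 = 45
Final: R2 = 45

45


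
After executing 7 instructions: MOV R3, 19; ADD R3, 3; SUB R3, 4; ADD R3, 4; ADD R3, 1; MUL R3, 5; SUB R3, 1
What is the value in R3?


Register state trace:
  MOV R3, 19  → R3 = 19
  ADD R3, 3  → R3 = 19 + 3 = 22
  SUB R3, 4  → R3 = 22 - 4 = 18
  ADD R3, 4  → R3 = 18 + 4 = 22
  ADD R3, 1  → R3 = 22 + 1 = 23
  MUL R3, 5  → R3 = 23 * 5 = 115
  SUB R3, 1  → R3 = 115 - 1 = 114
Final: R3 = 114

114


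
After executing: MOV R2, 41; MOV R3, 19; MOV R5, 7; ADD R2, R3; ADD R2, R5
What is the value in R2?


Register state trace:
  MOV R2, 41  → R2 = 41
  MOV R3, 19  → R3 = 19
  MOV R5, 7  → R5 = 7
  ADD R2, R3  → R2 = 41 + 19 = 60
  ADD R2, R5  → R2 = 60 + 7 = 67
Final: R2 = 67

67


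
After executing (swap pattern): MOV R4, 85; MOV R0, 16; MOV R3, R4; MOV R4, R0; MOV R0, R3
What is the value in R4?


Register state trace (swap pattern):
  MOV R4, 85  → R4 = 85
  MOV R0, 16  → R0 = 16
  MOV R3, R4  → R3 = 85  (save R4)
  MOV R4, R0  → R4 = 16  (R4 gets R0's value)
  MOV R0, R3  → R0 = 85  (R0 gets saved value)
Final: R4 = 16

16


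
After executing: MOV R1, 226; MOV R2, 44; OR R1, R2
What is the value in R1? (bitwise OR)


Register state trace:
  MOV R1, 226  → R1 = 226 (0b11100010)
  MOV R2, 44  → R2 = 44 (0b00101100)
  OR R1, R2   → R1 = 226 OR 44 = 238 (0b11101110)
Final: R1 = 238

238


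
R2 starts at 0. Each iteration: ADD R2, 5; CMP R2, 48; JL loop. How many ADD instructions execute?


Loop trace (R2 starts at 0, target 48, step 5):
  ADD #1: R2 = 0 + 5 = 5  → 5 < 48, loop
  ADD #2: R2 = 5 + 5 = 10  → 10 < 48, loop
  ADD #3: R2 = 10 + 5 = 15  → 15 < 48, loop
  ADD #4: R2 = 15 + 5 = 20  → 20 < 48, loop
  ADD #5: R2 = 20 + 5 = 25  → 25 < 48, loop
  ADD #6: R2 = 25 + 5 = 30  → 30 < 48, loop
  ADD #7: R2 = 30 + 5 = 35  → 35 < 48, loop
  ADD #8: R2 = 35 + 5 = 40  → 40 < 48, loop
  ADD #9: R2 = 40 + 5 = 45  → 45 < 48, loop
  ADD #10: R2 = 45 + 5 = 50  → 50 >= 48, exit
Total ADD instructions: 10

10


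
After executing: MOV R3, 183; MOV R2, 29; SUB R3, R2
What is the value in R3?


Register state trace:
  MOV R3, 183  → R3 = 183
  MOV R2, 29  → R2 = 29
  SUB R3, R2  → R3 = 183 - 29 = 154
Final: R3 = 154

154


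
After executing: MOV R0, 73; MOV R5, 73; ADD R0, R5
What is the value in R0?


Register state trace:
  MOV R0, 73  → R0 = 73
  MOV R5, 73  → R5 = 73
  ADD R0, R5  → R0 = 73 + 73 = 146
Final: R0 = 146

146


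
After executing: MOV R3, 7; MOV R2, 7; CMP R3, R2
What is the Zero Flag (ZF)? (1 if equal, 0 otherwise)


Register state trace:
  MOV R3, 7  → R3 = 7
  MOV R2, 7  → R2 = 7
  CMP R3, R2  → computes 7 - 7 = 0
  Result is zero, so values are equal
ZF = 1

1


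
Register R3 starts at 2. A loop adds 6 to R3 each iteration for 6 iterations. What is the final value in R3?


Starting value: R3 = 2
  Iter 1: R3 = 2 + 6 = 8
  Iter 2: R3 = 8 + 6 = 14
  Iter 3: R3 = 14 + 6 = 20
  Iter 4: R3 = 20 + 6 = 26
  Iter 5: R3 = 26 + 6 = 32
  Iter 6: R3 = 32 + 6 = 38
Final: R3 = 38

38


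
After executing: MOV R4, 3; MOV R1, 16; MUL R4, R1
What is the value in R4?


Register state trace:
  MOV R4, 3  → R4 = 3
  MOV R1, 16  → R1 = 16
  MUL R4, R1  → R4 = 3 * 16 = 48
Final: R4 = 48

48


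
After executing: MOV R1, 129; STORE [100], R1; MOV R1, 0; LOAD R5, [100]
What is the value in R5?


Register and memory trace:
  MOV R1, 129  → R1 = 129
  STORE [100], R1  → mem[100] = 129
  MOV R1, 0  → R1 = 0
  LOAD R5, [100]  → R5 = mem[100] = 129
Final: R5 = 129

129


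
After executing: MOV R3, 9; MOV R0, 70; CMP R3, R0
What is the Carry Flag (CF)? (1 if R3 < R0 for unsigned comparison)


Register state trace:
  MOV R3, 9  → R3 = 9
  MOV R0, 70  → R0 = 70
  CMP R3, R0  → unsigned 9 - 70: borrow occurs
  9 < 70, so CF = 1
CF = 1

1


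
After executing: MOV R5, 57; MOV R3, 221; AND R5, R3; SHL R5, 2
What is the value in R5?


Register state trace:
  MOV R5, 57  → R5 = 57 (0b00111001)
  MOV R3, 221  → R3 = 221 (0b11011101)
  AND R5, R3  → R5 = 57 AND 221 = 25 (0b00011001)
  SHL R5, 2  → R5 = 25 << 2 = 100
Final: R5 = 100

100


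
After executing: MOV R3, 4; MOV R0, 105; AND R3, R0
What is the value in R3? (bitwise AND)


Register state trace:
  MOV R3, 4  → R3 = 4 (0b00000100)
  MOV R0, 105  → R0 = 105 (0b01101001)
  AND R3, R0  → R3 = 4 AND 105 = 0 (0b00000000)
Final: R3 = 0

0


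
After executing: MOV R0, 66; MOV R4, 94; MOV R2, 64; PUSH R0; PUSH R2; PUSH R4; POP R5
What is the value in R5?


Stack trace (top is rightmost):
  MOV R0, 66  → R0 = 66
  MOV R4, 94  → R4 = 94
  MOV R2, 64  → R2 = 64
  PUSH R0  → stack: [66]
  PUSH R2  → stack: [66, 64]
  PUSH R4  → stack: [66, 64, 94]
  POP R5  → R5 = 94, stack: [66, 64]
Final: R5 = 94

94


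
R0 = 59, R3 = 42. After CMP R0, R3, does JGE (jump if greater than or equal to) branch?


Trace:
  R0 = 59, R3 = 42
  CMP R0, R3  → compares 59 vs 42
  JGE checks: is 59 greater than or equal to 42?
  59 > 42, so condition is true
Branch taken: Yes

Yes


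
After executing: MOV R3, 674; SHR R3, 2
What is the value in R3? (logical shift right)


Register state trace:
  MOV R3, 674  → R3 = 674
  SHR R3, 2  → R3 = 674 >> 2 = 674 // 2^2 = 168
Final: R3 = 168

168


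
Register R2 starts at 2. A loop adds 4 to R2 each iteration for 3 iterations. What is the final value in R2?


Starting value: R2 = 2
  Iter 1: R2 = 2 + 4 = 6
  Iter 2: R2 = 6 + 4 = 10
  Iter 3: R2 = 10 + 4 = 14
Final: R2 = 14

14


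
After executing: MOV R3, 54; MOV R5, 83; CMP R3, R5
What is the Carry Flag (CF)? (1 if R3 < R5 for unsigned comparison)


Register state trace:
  MOV R3, 54  → R3 = 54
  MOV R5, 83  → R5 = 83
  CMP R3, R5  → unsigned 54 - 83: borrow occurs
  54 < 83, so CF = 1
CF = 1

1


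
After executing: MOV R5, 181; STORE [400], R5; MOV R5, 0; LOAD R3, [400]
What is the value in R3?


Register and memory trace:
  MOV R5, 181  → R5 = 181
  STORE [400], R5  → mem[400] = 181
  MOV R5, 0  → R5 = 0
  LOAD R3, [400]  → R3 = mem[400] = 181
Final: R3 = 181

181


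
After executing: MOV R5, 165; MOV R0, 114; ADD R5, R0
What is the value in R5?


Register state trace:
  MOV R5, 165  → R5 = 165
  MOV R0, 114  → R0 = 114
  ADD R5, R0  → R5 = 165 + 114 = 279
Final: R5 = 279

279


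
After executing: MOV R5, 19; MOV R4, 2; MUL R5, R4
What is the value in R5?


Register state trace:
  MOV R5, 19  → R5 = 19
  MOV R4, 2  → R4 = 2
  MUL R5, R4  → R5 = 19 * 2 = 38
Final: R5 = 38

38


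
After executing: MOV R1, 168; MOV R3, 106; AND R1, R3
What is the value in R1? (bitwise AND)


Register state trace:
  MOV R1, 168  → R1 = 168 (0b10101000)
  MOV R3, 106  → R3 = 106 (0b01101010)
  AND R1, R3  → R1 = 168 AND 106 = 40 (0b00101000)
Final: R1 = 40

40


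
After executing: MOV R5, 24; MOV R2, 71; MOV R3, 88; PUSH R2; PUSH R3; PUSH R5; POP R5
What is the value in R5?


Stack trace (top is rightmost):
  MOV R5, 24  → R5 = 24
  MOV R2, 71  → R2 = 71
  MOV R3, 88  → R3 = 88
  PUSH R2  → stack: [71]
  PUSH R3  → stack: [71, 88]
  PUSH R5  → stack: [71, 88, 24]
  POP R5  → R5 = 24, stack: [71, 88]
Final: R5 = 24

24


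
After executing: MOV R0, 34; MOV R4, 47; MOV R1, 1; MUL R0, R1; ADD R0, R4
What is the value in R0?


Register state trace:
  MOV R0, 34  → R0 = 34
  MOV R4, 47  → R4 = 47
  MOV R1, 1  → R1 = 1
  MUL R0, R1  → R0 = 34 * 1 = 34
  ADD R0, R4  → R0 = 34 + 47 = 81
Final: R0 = 81

81


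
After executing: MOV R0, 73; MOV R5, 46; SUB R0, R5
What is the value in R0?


Register state trace:
  MOV R0, 73  → R0 = 73
  MOV R5, 46  → R5 = 46
  SUB R0, R5  → R0 = 73 - 46 = 27
Final: R0 = 27

27


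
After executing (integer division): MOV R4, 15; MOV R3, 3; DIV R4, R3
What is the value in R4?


Register state trace:
  MOV R4, 15  → R4 = 15
  MOV R3, 3  → R3 = 3
  DIV R4, R3  → R4 = 15 // 3 = 5
Final: R4 = 5

5


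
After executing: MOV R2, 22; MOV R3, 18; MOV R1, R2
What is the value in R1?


Register state trace:
  MOV R2, 22  → R2 = 22
  MOV R3, 18  → R3 = 18
  MOV R1, R2  → R1 = 22
Final: R1 = 22

22


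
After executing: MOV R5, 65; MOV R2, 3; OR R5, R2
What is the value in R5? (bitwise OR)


Register state trace:
  MOV R5, 65  → R5 = 65 (0b01000001)
  MOV R2, 3  → R2 = 3 (0b00000011)
  OR R5, R2   → R5 = 65 OR 3 = 67 (0b01000011)
Final: R5 = 67

67


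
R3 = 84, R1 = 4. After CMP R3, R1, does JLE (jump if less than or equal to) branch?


Trace:
  R3 = 84, R1 = 4
  CMP R3, R1  → compares 84 vs 4
  JLE checks: is 84 less than or equal to 4?
  84 > 4, so condition is false
Branch taken: No

No


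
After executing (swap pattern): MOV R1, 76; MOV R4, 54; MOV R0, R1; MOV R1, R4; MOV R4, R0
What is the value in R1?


Register state trace (swap pattern):
  MOV R1, 76  → R1 = 76
  MOV R4, 54  → R4 = 54
  MOV R0, R1  → R0 = 76  (save R1)
  MOV R1, R4  → R1 = 54  (R1 gets R4's value)
  MOV R4, R0  → R4 = 76  (R4 gets saved value)
Final: R1 = 54

54


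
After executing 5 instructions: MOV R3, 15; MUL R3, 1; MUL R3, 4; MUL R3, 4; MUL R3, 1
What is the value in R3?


Register state trace:
  MOV R3, 15  → R3 = 15
  MUL R3, 1  → R3 = 15 * 1 = 15
  MUL R3, 4  → R3 = 15 * 4 = 60
  MUL R3, 4  → R3 = 60 * 4 = 240
  MUL R3, 1  → R3 = 240 * 1 = 240
Final: R3 = 240

240


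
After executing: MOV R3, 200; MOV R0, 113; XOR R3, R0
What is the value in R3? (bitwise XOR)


Register state trace:
  MOV R3, 200  → R3 = 200 (0b11001000)
  MOV R0, 113  → R0 = 113 (0b01110001)
  XOR R3, R0  → R3 = 200 XOR 113 = 185 (0b10111001)
Final: R3 = 185

185


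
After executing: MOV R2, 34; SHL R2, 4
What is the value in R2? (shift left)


Register state trace:
  MOV R2, 34  → R2 = 34
  SHL R2, 4  → R2 = 34 << 4 = 34 * 2^4 = 544
Final: R2 = 544

544


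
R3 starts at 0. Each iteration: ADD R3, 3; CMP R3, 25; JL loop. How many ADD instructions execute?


Loop trace (R3 starts at 0, target 25, step 3):
  ADD #1: R3 = 0 + 3 = 3  → 3 < 25, loop
  ADD #2: R3 = 3 + 3 = 6  → 6 < 25, loop
  ADD #3: R3 = 6 + 3 = 9  → 9 < 25, loop
  ADD #4: R3 = 9 + 3 = 12  → 12 < 25, loop
  ADD #5: R3 = 12 + 3 = 15  → 15 < 25, loop
  ADD #6: R3 = 15 + 3 = 18  → 18 < 25, loop
  ADD #7: R3 = 18 + 3 = 21  → 21 < 25, loop
  ADD #8: R3 = 21 + 3 = 24  → 24 < 25, loop
  ADD #9: R3 = 24 + 3 = 27  → 27 >= 25, exit
Total ADD instructions: 9

9


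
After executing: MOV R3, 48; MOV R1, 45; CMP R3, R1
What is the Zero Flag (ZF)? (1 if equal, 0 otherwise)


Register state trace:
  MOV R3, 48  → R3 = 48
  MOV R1, 45  → R1 = 45
  CMP R3, R1  → computes 48 - 45 = 3
  Result is nonzero, so values are not equal
ZF = 0

0


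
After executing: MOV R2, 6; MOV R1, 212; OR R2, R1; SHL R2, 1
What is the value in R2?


Register state trace:
  MOV R2, 6  → R2 = 6 (0b00000110)
  MOV R1, 212  → R1 = 212 (0b11010100)
  OR R2, R1  → R2 = 6 OR 212 = 214 (0b11010110)
  SHL R2, 1  → R2 = 214 << 1 = 428
Final: R2 = 428

428


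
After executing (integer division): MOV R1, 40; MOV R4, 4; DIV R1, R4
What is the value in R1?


Register state trace:
  MOV R1, 40  → R1 = 40
  MOV R4, 4  → R4 = 4
  DIV R1, R4  → R1 = 40 // 4 = 10
Final: R1 = 10

10


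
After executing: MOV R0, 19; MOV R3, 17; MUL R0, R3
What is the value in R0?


Register state trace:
  MOV R0, 19  → R0 = 19
  MOV R3, 17  → R3 = 17
  MUL R0, R3  → R0 = 19 * 17 = 323
Final: R0 = 323

323


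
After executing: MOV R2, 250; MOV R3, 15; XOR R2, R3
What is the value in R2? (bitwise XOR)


Register state trace:
  MOV R2, 250  → R2 = 250 (0b11111010)
  MOV R3, 15  → R3 = 15 (0b00001111)
  XOR R2, R3  → R2 = 250 XOR 15 = 245 (0b11110101)
Final: R2 = 245

245


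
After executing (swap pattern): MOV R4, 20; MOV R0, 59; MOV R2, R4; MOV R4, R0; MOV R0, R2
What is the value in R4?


Register state trace (swap pattern):
  MOV R4, 20  → R4 = 20
  MOV R0, 59  → R0 = 59
  MOV R2, R4  → R2 = 20  (save R4)
  MOV R4, R0  → R4 = 59  (R4 gets R0's value)
  MOV R0, R2  → R0 = 20  (R0 gets saved value)
Final: R4 = 59

59


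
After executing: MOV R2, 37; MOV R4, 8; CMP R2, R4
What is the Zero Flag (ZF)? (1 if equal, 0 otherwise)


Register state trace:
  MOV R2, 37  → R2 = 37
  MOV R4, 8  → R4 = 8
  CMP R2, R4  → computes 37 - 8 = 29
  Result is nonzero, so values are not equal
ZF = 0

0


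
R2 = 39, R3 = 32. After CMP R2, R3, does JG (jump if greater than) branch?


Trace:
  R2 = 39, R3 = 32
  CMP R2, R3  → compares 39 vs 32
  JG checks: is 39 greater than 32?
  39 > 32, so condition is true
Branch taken: Yes

Yes


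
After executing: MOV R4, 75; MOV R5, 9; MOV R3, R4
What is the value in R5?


Register state trace:
  MOV R4, 75  → R4 = 75
  MOV R5, 9  → R5 = 9
  MOV R3, R4  → R3 = 75
Final: R5 = 9

9


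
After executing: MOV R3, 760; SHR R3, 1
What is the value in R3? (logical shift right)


Register state trace:
  MOV R3, 760  → R3 = 760
  SHR R3, 1  → R3 = 760 >> 1 = 760 // 2^1 = 380
Final: R3 = 380

380


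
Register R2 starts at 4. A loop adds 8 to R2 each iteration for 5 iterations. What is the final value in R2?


Starting value: R2 = 4
  Iter 1: R2 = 4 + 8 = 12
  Iter 2: R2 = 12 + 8 = 20
  Iter 3: R2 = 20 + 8 = 28
  Iter 4: R2 = 28 + 8 = 36
  Iter 5: R2 = 36 + 8 = 44
Final: R2 = 44

44


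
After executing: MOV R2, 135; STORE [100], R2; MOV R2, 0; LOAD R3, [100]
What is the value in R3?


Register and memory trace:
  MOV R2, 135  → R2 = 135
  STORE [100], R2  → mem[100] = 135
  MOV R2, 0  → R2 = 0
  LOAD R3, [100]  → R3 = mem[100] = 135
Final: R3 = 135

135


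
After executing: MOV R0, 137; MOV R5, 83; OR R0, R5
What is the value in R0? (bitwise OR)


Register state trace:
  MOV R0, 137  → R0 = 137 (0b10001001)
  MOV R5, 83  → R5 = 83 (0b01010011)
  OR R0, R5   → R0 = 137 OR 83 = 219 (0b11011011)
Final: R0 = 219

219


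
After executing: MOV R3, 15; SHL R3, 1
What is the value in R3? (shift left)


Register state trace:
  MOV R3, 15  → R3 = 15
  SHL R3, 1  → R3 = 15 << 1 = 15 * 2^1 = 30
Final: R3 = 30

30


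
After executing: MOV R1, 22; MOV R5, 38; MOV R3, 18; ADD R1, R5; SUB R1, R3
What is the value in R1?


Register state trace:
  MOV R1, 22  → R1 = 22
  MOV R5, 38  → R5 = 38
  MOV R3, 18  → R3 = 18
  ADD R1, R5  → R1 = 22 + 38 = 60
  SUB R1, R3  → R1 = 60 - 18 = 42
Final: R1 = 42

42


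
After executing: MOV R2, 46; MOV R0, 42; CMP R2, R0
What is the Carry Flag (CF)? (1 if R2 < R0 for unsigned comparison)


Register state trace:
  MOV R2, 46  → R2 = 46
  MOV R0, 42  → R0 = 42
  CMP R2, R0  → unsigned 46 - 42: no borrow
  46 >= 42, so CF = 0
CF = 0

0


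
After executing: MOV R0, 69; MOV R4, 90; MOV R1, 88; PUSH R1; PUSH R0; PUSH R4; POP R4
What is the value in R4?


Stack trace (top is rightmost):
  MOV R0, 69  → R0 = 69
  MOV R4, 90  → R4 = 90
  MOV R1, 88  → R1 = 88
  PUSH R1  → stack: [88]
  PUSH R0  → stack: [88, 69]
  PUSH R4  → stack: [88, 69, 90]
  POP R4  → R4 = 90, stack: [88, 69]
Final: R4 = 90

90


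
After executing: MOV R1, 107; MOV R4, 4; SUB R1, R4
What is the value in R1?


Register state trace:
  MOV R1, 107  → R1 = 107
  MOV R4, 4  → R4 = 4
  SUB R1, R4  → R1 = 107 - 4 = 103
Final: R1 = 103

103


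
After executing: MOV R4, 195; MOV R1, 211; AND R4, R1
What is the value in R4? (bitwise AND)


Register state trace:
  MOV R4, 195  → R4 = 195 (0b11000011)
  MOV R1, 211  → R1 = 211 (0b11010011)
  AND R4, R1  → R4 = 195 AND 211 = 195 (0b11000011)
Final: R4 = 195

195


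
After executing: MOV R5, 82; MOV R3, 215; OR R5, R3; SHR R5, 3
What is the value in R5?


Register state trace:
  MOV R5, 82  → R5 = 82 (0b01010010)
  MOV R3, 215  → R3 = 215 (0b11010111)
  OR R5, R3  → R5 = 82 OR 215 = 215 (0b11010111)
  SHR R5, 3  → R5 = 215 >> 3 = 26
Final: R5 = 26

26


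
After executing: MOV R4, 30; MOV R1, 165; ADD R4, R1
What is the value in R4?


Register state trace:
  MOV R4, 30  → R4 = 30
  MOV R1, 165  → R1 = 165
  ADD R4, R1  → R4 = 30 + 165 = 195
Final: R4 = 195

195


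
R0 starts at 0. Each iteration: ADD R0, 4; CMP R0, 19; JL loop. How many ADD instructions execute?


Loop trace (R0 starts at 0, target 19, step 4):
  ADD #1: R0 = 0 + 4 = 4  → 4 < 19, loop
  ADD #2: R0 = 4 + 4 = 8  → 8 < 19, loop
  ADD #3: R0 = 8 + 4 = 12  → 12 < 19, loop
  ADD #4: R0 = 12 + 4 = 16  → 16 < 19, loop
  ADD #5: R0 = 16 + 4 = 20  → 20 >= 19, exit
Total ADD instructions: 5

5


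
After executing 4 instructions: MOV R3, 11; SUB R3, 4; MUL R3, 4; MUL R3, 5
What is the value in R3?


Register state trace:
  MOV R3, 11  → R3 = 11
  SUB R3, 4  → R3 = 11 - 4 = 7
  MUL R3, 4  → R3 = 7 * 4 = 28
  MUL R3, 5  → R3 = 28 * 5 = 140
Final: R3 = 140

140


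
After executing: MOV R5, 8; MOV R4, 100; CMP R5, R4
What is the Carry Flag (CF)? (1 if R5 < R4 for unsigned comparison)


Register state trace:
  MOV R5, 8  → R5 = 8
  MOV R4, 100  → R4 = 100
  CMP R5, R4  → unsigned 8 - 100: borrow occurs
  8 < 100, so CF = 1
CF = 1

1


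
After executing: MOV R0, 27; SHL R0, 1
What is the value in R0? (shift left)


Register state trace:
  MOV R0, 27  → R0 = 27
  SHL R0, 1  → R0 = 27 << 1 = 27 * 2^1 = 54
Final: R0 = 54

54


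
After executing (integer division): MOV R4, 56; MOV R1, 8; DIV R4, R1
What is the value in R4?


Register state trace:
  MOV R4, 56  → R4 = 56
  MOV R1, 8  → R1 = 8
  DIV R4, R1  → R4 = 56 // 8 = 7
Final: R4 = 7

7


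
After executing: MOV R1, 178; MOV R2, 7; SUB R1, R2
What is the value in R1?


Register state trace:
  MOV R1, 178  → R1 = 178
  MOV R2, 7  → R2 = 7
  SUB R1, R2  → R1 = 178 - 7 = 171
Final: R1 = 171

171


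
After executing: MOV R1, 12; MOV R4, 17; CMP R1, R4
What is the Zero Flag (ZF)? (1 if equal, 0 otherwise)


Register state trace:
  MOV R1, 12  → R1 = 12
  MOV R4, 17  → R4 = 17
  CMP R1, R4  → computes 12 - 17 = -5
  Result is nonzero, so values are not equal
ZF = 0

0


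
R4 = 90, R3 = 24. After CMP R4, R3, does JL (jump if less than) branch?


Trace:
  R4 = 90, R3 = 24
  CMP R4, R3  → compares 90 vs 24
  JL checks: is 90 less than 24?
  90 > 24, so condition is false
Branch taken: No

No


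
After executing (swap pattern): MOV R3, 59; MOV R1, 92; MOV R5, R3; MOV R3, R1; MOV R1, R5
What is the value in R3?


Register state trace (swap pattern):
  MOV R3, 59  → R3 = 59
  MOV R1, 92  → R1 = 92
  MOV R5, R3  → R5 = 59  (save R3)
  MOV R3, R1  → R3 = 92  (R3 gets R1's value)
  MOV R1, R5  → R1 = 59  (R1 gets saved value)
Final: R3 = 92

92


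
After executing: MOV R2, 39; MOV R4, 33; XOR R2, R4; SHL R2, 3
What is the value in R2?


Register state trace:
  MOV R2, 39  → R2 = 39 (0b00100111)
  MOV R4, 33  → R4 = 33 (0b00100001)
  XOR R2, R4  → R2 = 39 XOR 33 = 6 (0b00000110)
  SHL R2, 3  → R2 = 6 << 3 = 48
Final: R2 = 48

48


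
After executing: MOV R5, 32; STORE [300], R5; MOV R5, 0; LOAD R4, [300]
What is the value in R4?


Register and memory trace:
  MOV R5, 32  → R5 = 32
  STORE [300], R5  → mem[300] = 32
  MOV R5, 0  → R5 = 0
  LOAD R4, [300]  → R4 = mem[300] = 32
Final: R4 = 32

32


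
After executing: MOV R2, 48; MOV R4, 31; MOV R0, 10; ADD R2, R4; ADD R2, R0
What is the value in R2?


Register state trace:
  MOV R2, 48  → R2 = 48
  MOV R4, 31  → R4 = 31
  MOV R0, 10  → R0 = 10
  ADD R2, R4  → R2 = 48 + 31 = 79
  ADD R2, R0  → R2 = 79 + 10 = 89
Final: R2 = 89

89


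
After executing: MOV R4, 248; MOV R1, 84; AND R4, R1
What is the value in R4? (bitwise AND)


Register state trace:
  MOV R4, 248  → R4 = 248 (0b11111000)
  MOV R1, 84  → R1 = 84 (0b01010100)
  AND R4, R1  → R4 = 248 AND 84 = 80 (0b01010000)
Final: R4 = 80

80


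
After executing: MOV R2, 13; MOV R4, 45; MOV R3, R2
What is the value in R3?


Register state trace:
  MOV R2, 13  → R2 = 13
  MOV R4, 45  → R4 = 45
  MOV R3, R2  → R3 = 13
Final: R3 = 13

13


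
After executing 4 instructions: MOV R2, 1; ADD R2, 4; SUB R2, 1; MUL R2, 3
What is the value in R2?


Register state trace:
  MOV R2, 1  → R2 = 1
  ADD R2, 4  → R2 = 1 + 4 = 5
  SUB R2, 1  → R2 = 5 - 1 = 4
  MUL R2, 3  → R2 = 4 * 3 = 12
Final: R2 = 12

12


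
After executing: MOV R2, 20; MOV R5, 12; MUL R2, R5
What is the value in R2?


Register state trace:
  MOV R2, 20  → R2 = 20
  MOV R5, 12  → R5 = 12
  MUL R2, R5  → R2 = 20 * 12 = 240
Final: R2 = 240

240


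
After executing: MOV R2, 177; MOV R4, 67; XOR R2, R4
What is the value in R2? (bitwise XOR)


Register state trace:
  MOV R2, 177  → R2 = 177 (0b10110001)
  MOV R4, 67  → R4 = 67 (0b01000011)
  XOR R2, R4  → R2 = 177 XOR 67 = 242 (0b11110010)
Final: R2 = 242

242


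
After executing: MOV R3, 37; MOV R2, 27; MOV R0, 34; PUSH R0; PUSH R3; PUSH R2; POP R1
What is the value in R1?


Stack trace (top is rightmost):
  MOV R3, 37  → R3 = 37
  MOV R2, 27  → R2 = 27
  MOV R0, 34  → R0 = 34
  PUSH R0  → stack: [34]
  PUSH R3  → stack: [34, 37]
  PUSH R2  → stack: [34, 37, 27]
  POP R1  → R1 = 27, stack: [34, 37]
Final: R1 = 27

27


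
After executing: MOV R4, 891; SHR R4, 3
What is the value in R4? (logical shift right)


Register state trace:
  MOV R4, 891  → R4 = 891
  SHR R4, 3  → R4 = 891 >> 3 = 891 // 2^3 = 111
Final: R4 = 111

111
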